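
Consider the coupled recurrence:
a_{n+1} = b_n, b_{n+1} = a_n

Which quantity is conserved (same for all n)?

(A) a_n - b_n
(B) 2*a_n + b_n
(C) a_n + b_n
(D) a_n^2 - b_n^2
C

Replace a_n by a_{n+1} = b_n and b_n by b_{n+1} = a_n in each option and simplify:
(A) a_n - b_n  ->  (b_n) - (a_n) = -a_n + b_n   [not conserved]
(B) 2*a_n + b_n  ->  2*(b_n) + (a_n) = a_n + 2*b_n   [not conserved]
(C) a_n + b_n  ->  (b_n) + (a_n) = a_n + b_n   [conserved]
(D) a_n^2 - b_n^2  ->  (b_n)^2 - (a_n)^2 = -a_n^2 + b_n^2   [not conserved]

Only (C) a_n + b_n returns to itself after one step, so it is the conserved quantity.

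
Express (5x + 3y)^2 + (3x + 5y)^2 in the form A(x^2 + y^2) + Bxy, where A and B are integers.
34(x^2 + y^2) + 60xy

Expanding: (5x + 3y)^2 = 25x^2 + 30xy + 9y^2
(3x + 5y)^2 = 9x^2 + 30xy + 25y^2
Sum = (25+9)(x^2+y^2) + 60xy = 34(x^2 + y^2) + 60xy
This is symmetric in x and y.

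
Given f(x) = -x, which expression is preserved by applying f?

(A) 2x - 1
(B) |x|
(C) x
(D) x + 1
B

For f(x) = -x:
Applying f replaces x by -x. Since |-x| = |x|, the absolute value is unchanged by f, whereas x -> -x, 2x - 1 -> -2x - 1 and x + 1 -> -x + 1 all change.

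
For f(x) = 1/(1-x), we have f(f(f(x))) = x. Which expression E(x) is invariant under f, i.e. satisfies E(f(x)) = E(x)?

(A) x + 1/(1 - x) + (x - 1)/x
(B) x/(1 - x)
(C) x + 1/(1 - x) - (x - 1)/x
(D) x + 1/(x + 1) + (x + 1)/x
A

Replace x by f(x) = 1/(1 - x) in each option and simplify. As a quick numerical cross-check, also compare E(4) with E(f(4)) = E(-1/3).

(A) x + 1/(1 - x) + (x - 1)/x  ->  (1/(1 - x)) + 1/(1 - (1/(1 - x))) + ((1/(1 - x)) - 1)/(1/(1 - x)), which simplifies back to x + 1/(1 - x) + (x - 1)/x; check: E(4) = 53/12, E(-1/3) = 53/12.   [invariant]
(B) x/(1 - x)  ->  (1/(1 - x))/(1 - (1/(1 - x))) = -1/x; check: E(4) = -4/3 but E(-1/3) = -1/4.   [not invariant]
(C) x + 1/(1 - x) - (x - 1)/x  ->  (1/(1 - x)) + 1/(1 - (1/(1 - x))) - ((1/(1 - x)) - 1)/(1/(1 - x)) = (x^2(1 - x) - x + (x - 1)^2)/(x(x - 1)); check: E(4) = 35/12 but E(-1/3) = -43/12.   [not invariant]
(D) x + 1/(x + 1) + (x + 1)/x  ->  (1/(1 - x)) + 1/((1/(1 - x)) + 1) + ((1/(1 - x)) + 1)/(1/(1 - x)) = (-x^3 + 6x^2 - 11x + 7)/(x^2 - 3x + 2); check: E(4) = 109/20 but E(-1/3) = -5/6.   [not invariant]

Only (A) is unchanged. Indeed f(f(x)) = 1/(1 - 1/(1-x)) = (1-x)/(-x) = (x-1)/x, so E(x) = x + f(x) + f(f(x)) is the sum over the whole 3-cycle; applying f just permutes the three terms cyclically (x -> f(x) -> f(f(x)) -> x), leaving the sum unchanged.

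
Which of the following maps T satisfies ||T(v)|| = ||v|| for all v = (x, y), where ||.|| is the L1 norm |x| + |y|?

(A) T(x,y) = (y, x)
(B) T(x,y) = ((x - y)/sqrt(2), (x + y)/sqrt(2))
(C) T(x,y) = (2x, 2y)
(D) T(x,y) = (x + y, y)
A

A transformation preserves a norm if ||T(v)|| = ||v|| for every v; a single vector where the norm changes rules an option out.

(A) T(x,y) = (y, x): preserves the norm -- it only permutes the coordinates and/or flips signs, which leaves |x| + |y| unchanged.
(B) T(x,y) = ((x - y)/sqrt(2), (x + y)/sqrt(2)): v = (1, 0) has norm |1| + |0| = 1, but T(v) = (sqrt(2)/2, sqrt(2)/2) has norm sqrt(2) -- not preserved.
(C) T(x,y) = (2x, 2y): v = (1, 0) has norm |1| + |0| = 1, but T(v) = (2, 0) has norm 2 -- not preserved.
(D) T(x,y) = (x + y, y): v = (0, 1) has norm |0| + |1| = 1, but T(v) = (1, 1) has norm 2 -- not preserved.

Therefore the answer is (A).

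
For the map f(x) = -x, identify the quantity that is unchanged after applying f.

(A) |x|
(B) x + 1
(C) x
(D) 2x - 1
A

For f(x) = -x:
Applying f replaces x by -x. Since |-x| = |x|, the absolute value is unchanged by f, whereas x -> -x, 2x - 1 -> -2x - 1 and x + 1 -> -x + 1 all change.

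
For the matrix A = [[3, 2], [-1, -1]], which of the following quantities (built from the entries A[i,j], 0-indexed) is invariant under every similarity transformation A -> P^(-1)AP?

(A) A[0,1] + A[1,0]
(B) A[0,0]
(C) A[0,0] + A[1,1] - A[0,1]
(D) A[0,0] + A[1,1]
D

A[0,0] + A[1,1] is the trace of A. By the cyclic property of the trace, tr(P^(-1)AP) = tr(APP^(-1)) = tr(A), so it is the same for every matrix similar to A.

The other combinations are not similarity invariants. For example, take P = [[2, 1], [1, 1]] (det P = 1), so P^(-1) = [[1, -1], [-1, 2]] and
B = P^(-1)AP = [[11, 7], [-14, -9]].
Evaluating each option on A and on B:
(A) A[0,1] + A[1,0]: 1 for A, -7 for B -> changes
(B) A[0,0]: 3 for A, 11 for B -> changes
(C) A[0,0] + A[1,1] - A[0,1]: 0 for A, -5 for B -> changes
(D) A[0,0] + A[1,1]: 2 for A, 2 for B -> unchanged

Only (D) A[0,0] + A[1,1] = 2 survives (and it does so for every P, not just this one), so it is the invariant.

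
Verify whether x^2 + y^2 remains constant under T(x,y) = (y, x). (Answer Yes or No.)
Yes

Substitute T(x,y) = (y, x) into the expression and compare with the original.

Original: x^2 + y^2
After applying T: (y)^2 + (x)^2 = x^2 + y^2

This is identical to the original x^2 + y^2, so the expression is invariant.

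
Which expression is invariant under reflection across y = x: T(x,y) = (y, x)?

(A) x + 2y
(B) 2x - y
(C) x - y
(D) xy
D

The map is reflection across y = x: T(x,y) = (y, x).
Substitute the transformed coordinates into each option and compare with the original:
(A) x + 2y  ->  (y) + 2(x) = 2x + y   [differs from x + 2y: not invariant]
(B) 2x - y  ->  2(y) - (x) = -x + 2y   [differs from 2x - y: not invariant]
(C) x - y  ->  (y) - (x) = -x + y   [differs from x - y: not invariant]
(D) xy  ->  (y)(x) = xy   [equals xy: invariant]

Only option (D), xy, is unchanged by the transformation.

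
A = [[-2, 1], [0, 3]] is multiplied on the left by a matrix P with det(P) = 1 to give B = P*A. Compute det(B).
-6

By the multiplicative property of determinants, det(B) = det(P*A) = det(P) * det(A) = det(A),
so the determinant is invariant under multiplication by any determinant-1 matrix; we just need det(A).

det(A) = (-2)(3) - (1)(0) = -6 - 0 = -6

Therefore det(B) = 1 * (-6) = -6.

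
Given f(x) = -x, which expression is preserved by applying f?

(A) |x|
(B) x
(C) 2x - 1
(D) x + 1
A

For f(x) = -x:
Applying f replaces x by -x. Since |-x| = |x|, the absolute value is unchanged by f, whereas x -> -x, 2x - 1 -> -2x - 1 and x + 1 -> -x + 1 all change.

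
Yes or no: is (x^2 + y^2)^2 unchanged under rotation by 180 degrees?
Yes

Applying rotation by 180 degrees: x' = x*cos(180 degrees) - y*sin(180 degrees) = -x, y' = x*sin(180 degrees) + y*cos(180 degrees) = -y

Substituting into (x^2 + y^2)^2:
((-x)^2 + (-y)^2)^2
= x^4 + 2x^2y^2 + y^4 = (x^2 + y^2)^2

This equals the original expression (x^2 + y^2)^2, so it IS invariant.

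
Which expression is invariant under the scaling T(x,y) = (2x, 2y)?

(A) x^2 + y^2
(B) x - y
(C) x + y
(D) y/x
D

Under the uniform scaling T(x,y) = (2x, 2y):
Substitute the transformed coordinates into each option and compare with the original:
(A) x^2 + y^2  ->  (2x)^2 + (2y)^2 = 4x^2 + 4y^2   [differs from x^2 + y^2: not invariant]
(B) x - y  ->  (2x) - (2y) = 2x - 2y   [differs from x - y: not invariant]
(C) x + y  ->  (2x) + (2y) = 2x + 2y   [differs from x + y: not invariant]
(D) y/x  ->  (2y)/(2x) = y/x   [equals y/x: invariant]

Only option (D), y/x, is unchanged by the transformation.
The common factor 2 cancels in a ratio of coordinates, while sums, products and sums of squares pick up factors of 2 or 4.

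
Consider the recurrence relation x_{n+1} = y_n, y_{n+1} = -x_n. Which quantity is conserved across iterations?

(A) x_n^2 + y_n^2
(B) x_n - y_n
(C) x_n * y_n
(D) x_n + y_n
A

For the recurrence x_{n+1} = y_n, y_{n+1} = -x_n:

x_{n+1}^2 + y_{n+1}^2 = y_n^2 + (-x_n)^2 = x_n^2 + y_n^2
The sum of squares is conserved (like energy in a harmonic oscillator).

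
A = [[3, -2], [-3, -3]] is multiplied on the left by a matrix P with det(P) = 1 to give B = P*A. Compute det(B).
-15

By the multiplicative property of determinants, det(B) = det(P*A) = det(P) * det(A) = det(A),
so the determinant is invariant under multiplication by any determinant-1 matrix; we just need det(A).

det(A) = (3)(-3) - (-2)(-3) = -9 - 6 = -15

Therefore det(B) = 1 * (-15) = -15.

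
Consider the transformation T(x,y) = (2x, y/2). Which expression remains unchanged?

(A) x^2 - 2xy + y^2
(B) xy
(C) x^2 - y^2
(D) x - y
B

An expression E(x,y) is invariant under T if E(T(x,y)) = E(x,y). Here T(x,y) = (2x, y/2).
Substitute the transformed coordinates into each option and compare with the original:
(A) x^2 - 2xy + y^2  ->  (2x)^2 - 2(2x)(y/2) + (y/2)^2 = 4x^2 - 2xy + y^2/4   [differs from x^2 - 2xy + y^2: not invariant]
(B) xy  ->  (2x)(y/2) = xy   [equals xy: invariant]
(C) x^2 - y^2  ->  (2x)^2 - (y/2)^2 = 4x^2 - y^2/4   [differs from x^2 - y^2: not invariant]
(D) x - y  ->  (2x) - (y/2) = 2x - y/2   [differs from x - y: not invariant]

Only option (B), xy, is unchanged by the transformation.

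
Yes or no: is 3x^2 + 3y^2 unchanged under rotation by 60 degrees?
Yes

Applying rotation by 60 degrees: x' = x*cos(60 degrees) - y*sin(60 degrees) = x/2 - sqrt(3)y/2, y' = x*sin(60 degrees) + y*cos(60 degrees) = sqrt(3)x/2 + y/2

Substituting into 3x^2 + 3y^2:
3(x/2 - sqrt(3)y/2)^2 + 3(sqrt(3)x/2 + y/2)^2
= 3x^2 + 3y^2

This equals the original expression 3x^2 + 3y^2, so it IS invariant.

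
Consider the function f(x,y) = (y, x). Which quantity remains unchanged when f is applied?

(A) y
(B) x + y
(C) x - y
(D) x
B

For f(x,y) = (y, x):
After applying f: x' = y, y' = x. So x' + y' = y + x = x + y.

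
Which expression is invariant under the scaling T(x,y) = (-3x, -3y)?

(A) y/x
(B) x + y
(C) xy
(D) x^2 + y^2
A

Under the uniform scaling T(x,y) = (-3x, -3y):
Substitute the transformed coordinates into each option and compare with the original:
(A) y/x  ->  (-3y)/(-3x) = y/x   [equals y/x: invariant]
(B) x + y  ->  (-3x) + (-3y) = -3x - 3y   [differs from x + y: not invariant]
(C) xy  ->  (-3x)(-3y) = 9xy   [differs from xy: not invariant]
(D) x^2 + y^2  ->  (-3x)^2 + (-3y)^2 = 9x^2 + 9y^2   [differs from x^2 + y^2: not invariant]

Only option (A), y/x, is unchanged by the transformation.
The common factor -3 cancels in a ratio of coordinates, while sums, products and sums of squares pick up factors of -3 or 9.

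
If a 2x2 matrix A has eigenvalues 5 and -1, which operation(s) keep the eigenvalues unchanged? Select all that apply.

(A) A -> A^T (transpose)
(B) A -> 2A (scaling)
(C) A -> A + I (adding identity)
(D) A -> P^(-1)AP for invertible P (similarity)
A and D

Eigenvalues are preserved by:
1. Similarity transformations: A -> P^(-1)AP (same characteristic polynomial)
2. Transpose: A^T has the same eigenvalues as A

Eigenvalues are NOT preserved by:
- Adding identity: eigenvalues become 5+1, -1+1
- Scaling: eigenvalues become 10, -2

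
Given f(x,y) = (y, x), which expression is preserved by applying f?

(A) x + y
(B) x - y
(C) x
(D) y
A

For f(x,y) = (y, x):
After applying f: x' = y, y' = x. So x' + y' = y + x = x + y.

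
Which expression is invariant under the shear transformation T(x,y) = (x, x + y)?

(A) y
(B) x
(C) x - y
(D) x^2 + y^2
B

Under the shear T(x,y) = (x, x + y):
Substitute the transformed coordinates into each option and compare with the original:
(A) y  ->  (x + y) = x + y   [differs from y: not invariant]
(B) x  ->  (x) = x   [equals x: invariant]
(C) x - y  ->  (x) - (x + y) = -y   [differs from x - y: not invariant]
(D) x^2 + y^2  ->  (x)^2 + (x + y)^2 = 2x^2 + 2xy + y^2   [differs from x^2 + y^2: not invariant]

Only option (B), x, is unchanged by the transformation.
A vertical shear moves points parallel to the y-axis, so the x-coordinate (and any function of x alone) is unchanged.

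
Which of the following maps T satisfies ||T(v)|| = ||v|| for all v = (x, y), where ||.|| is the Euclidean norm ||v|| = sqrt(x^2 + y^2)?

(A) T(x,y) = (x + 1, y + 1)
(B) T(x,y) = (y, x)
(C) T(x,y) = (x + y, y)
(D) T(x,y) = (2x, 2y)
B

A transformation preserves a norm if ||T(v)|| = ||v|| for every v; a single vector where the norm changes rules an option out.

(A) T(x,y) = (x + 1, y + 1): v = (1, 0) has norm sqrt((1)^2 + (0)^2) = 1, but T(v) = (2, 1) has norm sqrt(5) -- not preserved.
(B) T(x,y) = (y, x): preserves the norm -- it is an orthogonal map (a rotation/reflection), and (y)^2 + (x)^2 simplifies to x^2 + y^2.
(C) T(x,y) = (x + y, y): v = (0, 1) has norm sqrt((0)^2 + (1)^2) = 1, but T(v) = (1, 1) has norm sqrt(2) -- not preserved.
(D) T(x,y) = (2x, 2y): v = (1, 0) has norm sqrt((1)^2 + (0)^2) = 1, but T(v) = (2, 0) has norm 2 -- not preserved.

Therefore the answer is (B).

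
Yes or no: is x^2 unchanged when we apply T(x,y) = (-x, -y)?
Yes

Substitute T(x,y) = (-x, -y) into the expression and compare with the original.

Original: x^2
After applying T: (-x)^2 = x^2

This is identical to the original x^2, so the expression is invariant.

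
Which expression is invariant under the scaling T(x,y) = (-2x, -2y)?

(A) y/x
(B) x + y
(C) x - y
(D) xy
A

Under the uniform scaling T(x,y) = (-2x, -2y):
Substitute the transformed coordinates into each option and compare with the original:
(A) y/x  ->  (-2y)/(-2x) = y/x   [equals y/x: invariant]
(B) x + y  ->  (-2x) + (-2y) = -2x - 2y   [differs from x + y: not invariant]
(C) x - y  ->  (-2x) - (-2y) = -2x + 2y   [differs from x - y: not invariant]
(D) xy  ->  (-2x)(-2y) = 4xy   [differs from xy: not invariant]

Only option (A), y/x, is unchanged by the transformation.
The common factor -2 cancels in a ratio of coordinates, while sums, products and sums of squares pick up factors of -2 or 4.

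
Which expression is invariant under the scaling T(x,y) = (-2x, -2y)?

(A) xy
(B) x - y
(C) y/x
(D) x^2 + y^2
C

Under the uniform scaling T(x,y) = (-2x, -2y):
Substitute the transformed coordinates into each option and compare with the original:
(A) xy  ->  (-2x)(-2y) = 4xy   [differs from xy: not invariant]
(B) x - y  ->  (-2x) - (-2y) = -2x + 2y   [differs from x - y: not invariant]
(C) y/x  ->  (-2y)/(-2x) = y/x   [equals y/x: invariant]
(D) x^2 + y^2  ->  (-2x)^2 + (-2y)^2 = 4x^2 + 4y^2   [differs from x^2 + y^2: not invariant]

Only option (C), y/x, is unchanged by the transformation.
The common factor -2 cancels in a ratio of coordinates, while sums, products and sums of squares pick up factors of -2 or 4.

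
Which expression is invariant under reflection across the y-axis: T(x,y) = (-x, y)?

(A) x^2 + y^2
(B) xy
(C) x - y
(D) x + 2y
A

The map is reflection across the y-axis: T(x,y) = (-x, y).
Substitute the transformed coordinates into each option and compare with the original:
(A) x^2 + y^2  ->  (-x)^2 + (y)^2 = x^2 + y^2   [equals x^2 + y^2: invariant]
(B) xy  ->  (-x)(y) = -xy   [differs from xy: not invariant]
(C) x - y  ->  (-x) - (y) = -x - y   [differs from x - y: not invariant]
(D) x + 2y  ->  (-x) + 2(y) = -x + 2y   [differs from x + 2y: not invariant]

Only option (A), x^2 + y^2, is unchanged by the transformation.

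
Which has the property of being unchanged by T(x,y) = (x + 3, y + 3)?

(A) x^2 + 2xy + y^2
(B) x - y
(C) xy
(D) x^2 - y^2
B

An expression E(x,y) is invariant under T if E(T(x,y)) = E(x,y). Here T(x,y) = (x + 3, y + 3).
Substitute the transformed coordinates into each option and compare with the original:
(A) x^2 + 2xy + y^2  ->  (x + 3)^2 + 2(x + 3)(y + 3) + (y + 3)^2 = x^2 + 2xy + 12x + y^2 + 12y + 36   [differs from x^2 + 2xy + y^2: not invariant]
(B) x - y  ->  (x + 3) - (y + 3) = x - y   [equals x - y: invariant]
(C) xy  ->  (x + 3)(y + 3) = xy + 3x + 3y + 9   [differs from xy: not invariant]
(D) x^2 - y^2  ->  (x + 3)^2 - (y + 3)^2 = x^2 + 6x - y^2 - 6y   [differs from x^2 - y^2: not invariant]

Only option (B), x - y, is unchanged by the transformation.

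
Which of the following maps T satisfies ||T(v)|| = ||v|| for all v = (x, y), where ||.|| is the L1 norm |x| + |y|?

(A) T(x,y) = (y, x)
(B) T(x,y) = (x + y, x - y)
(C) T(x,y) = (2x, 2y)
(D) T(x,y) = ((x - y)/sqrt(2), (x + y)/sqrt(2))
A

A transformation preserves a norm if ||T(v)|| = ||v|| for every v; a single vector where the norm changes rules an option out.

(A) T(x,y) = (y, x): preserves the norm -- it only permutes the coordinates and/or flips signs, which leaves |x| + |y| unchanged.
(B) T(x,y) = (x + y, x - y): v = (1, 0) has norm |1| + |0| = 1, but T(v) = (1, 1) has norm 2 -- not preserved.
(C) T(x,y) = (2x, 2y): v = (1, 0) has norm |1| + |0| = 1, but T(v) = (2, 0) has norm 2 -- not preserved.
(D) T(x,y) = ((x - y)/sqrt(2), (x + y)/sqrt(2)): v = (1, 0) has norm |1| + |0| = 1, but T(v) = (sqrt(2)/2, sqrt(2)/2) has norm sqrt(2) -- not preserved.

Therefore the answer is (A).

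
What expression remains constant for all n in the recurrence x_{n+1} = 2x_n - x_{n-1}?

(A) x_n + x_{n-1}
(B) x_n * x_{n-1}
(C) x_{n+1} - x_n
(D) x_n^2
C

For the recurrence x_{n+1} = 2x_n - x_{n-1}:

If x_{n+1} = 2x_n - x_{n-1}, then:
x_{n+1} - x_n = x_n - x_{n-1}
The first difference is constant throughout the sequence.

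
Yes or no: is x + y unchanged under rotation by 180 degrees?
No

Applying rotation by 180 degrees: x' = x*cos(180 degrees) - y*sin(180 degrees) = -x, y' = x*sin(180 degrees) + y*cos(180 degrees) = -y

Substituting into x + y:
(-x) + (-y)
= -x - y

This differs from the original expression x + y, so it is NOT invariant.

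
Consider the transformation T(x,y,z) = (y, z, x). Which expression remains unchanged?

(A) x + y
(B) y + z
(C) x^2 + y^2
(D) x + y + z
D

Apply T(x,y,z) = (y, z, x) to each option, i.e. replace (x, y, z) by the transformed coordinates.
Substitute the transformed coordinates into each option and compare with the original:
(A) x + y  ->  (y) + (z) = y + z   [differs from x + y: not invariant]
(B) y + z  ->  (z) + (x) = x + z   [differs from y + z: not invariant]
(C) x^2 + y^2  ->  (y)^2 + (z)^2 = y^2 + z^2   [differs from x^2 + y^2: not invariant]
(D) x + y + z  ->  (y) + (z) + (x) = x + y + z   [equals x + y + z: invariant]

Only option (D), x + y + z, is unchanged by the transformation.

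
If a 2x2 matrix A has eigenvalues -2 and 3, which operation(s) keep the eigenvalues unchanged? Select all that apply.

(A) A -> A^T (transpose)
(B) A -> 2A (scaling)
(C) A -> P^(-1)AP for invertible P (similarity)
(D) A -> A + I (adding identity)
A and C

Eigenvalues are preserved by:
1. Similarity transformations: A -> P^(-1)AP (same characteristic polynomial)
2. Transpose: A^T has the same eigenvalues as A

Eigenvalues are NOT preserved by:
- Adding identity: eigenvalues become -2+1, 3+1
- Scaling: eigenvalues become -4, 6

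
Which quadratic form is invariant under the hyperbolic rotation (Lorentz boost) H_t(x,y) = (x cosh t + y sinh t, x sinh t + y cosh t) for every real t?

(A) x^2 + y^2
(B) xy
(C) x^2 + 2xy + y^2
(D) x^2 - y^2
D

Write x' = x cosh t + y sinh t, y' = x sinh t + y cosh t and substitute into each option:
(A) x^2 + y^2: (x cosh t + y sinh t)^2 + (x sinh t + y cosh t)^2 = (x^2 + y^2)(cosh^2 t + sinh^2 t) + 4xy sinh t cosh t = (x^2 + y^2) cosh 2t + 2xy sinh 2t   [not invariant for t != 0]
(B) xy: (x cosh t + y sinh t)(x sinh t + y cosh t) = xy(cosh^2 t + sinh^2 t) + (x^2 + y^2) sinh t cosh t = xy cosh 2t + (x^2 + y^2)(sinh 2t)/2   [not invariant for t != 0]
(C) x^2 + 2xy + y^2: (x' + y')^2 with x' + y' = (x + y)(cosh t + sinh t) = (x + y)e^t, so it becomes (x + y)^2 e^(2t)   [not invariant for t != 0]
(D) x^2 - y^2: (x cosh t + y sinh t)^2 - (x sinh t + y cosh t)^2 = x^2(cosh^2 t - sinh^2 t) + 2xy(cosh t sinh t - sinh t cosh t) + y^2(sinh^2 t - cosh^2 t) = x^2 - y^2   [invariant, using cosh^2 t - sinh^2 t = 1]

Only (D) x^2 - y^2 is unchanged; it is the Minkowski form preserved by Lorentz boosts, just as x^2 + y^2 is preserved by ordinary rotations.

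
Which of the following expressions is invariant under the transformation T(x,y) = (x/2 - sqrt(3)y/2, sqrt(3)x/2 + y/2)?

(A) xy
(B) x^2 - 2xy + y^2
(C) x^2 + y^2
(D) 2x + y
C

An expression E(x,y) is invariant under T if E(T(x,y)) = E(x,y). Here T(x,y) = (x/2 - sqrt(3)y/2, sqrt(3)x/2 + y/2).
Substitute the transformed coordinates into each option and compare with the original:
(A) xy  ->  (x/2 - sqrt(3)y/2)(sqrt(3)x/2 + y/2) = sqrt(3)x^2/4 - xy/2 - sqrt(3)y^2/4   [differs from xy: not invariant]
(B) x^2 - 2xy + y^2  ->  (x/2 - sqrt(3)y/2)^2 - 2(x/2 - sqrt(3)y/2)(sqrt(3)x/2 + y/2) + (sqrt(3)x/2 + y/2)^2 = -sqrt(3)x^2/2 + x^2 + xy + sqrt(3)y^2/2 + y^2   [differs from x^2 - 2xy + y^2: not invariant]
(C) x^2 + y^2  ->  (x/2 - sqrt(3)y/2)^2 + (sqrt(3)x/2 + y/2)^2 = x^2 + y^2   [equals x^2 + y^2: invariant]
(D) 2x + y  ->  2(x/2 - sqrt(3)y/2) + (sqrt(3)x/2 + y/2) = sqrt(3)x/2 + x - sqrt(3)y + y/2   [differs from 2x + y: not invariant]

Only option (C), x^2 + y^2, is unchanged by the transformation.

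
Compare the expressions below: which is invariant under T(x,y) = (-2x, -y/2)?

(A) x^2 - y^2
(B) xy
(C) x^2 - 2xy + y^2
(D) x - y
B

An expression E(x,y) is invariant under T if E(T(x,y)) = E(x,y). Here T(x,y) = (-2x, -y/2).
Substitute the transformed coordinates into each option and compare with the original:
(A) x^2 - y^2  ->  (-2x)^2 - (-y/2)^2 = 4x^2 - y^2/4   [differs from x^2 - y^2: not invariant]
(B) xy  ->  (-2x)(-y/2) = xy   [equals xy: invariant]
(C) x^2 - 2xy + y^2  ->  (-2x)^2 - 2(-2x)(-y/2) + (-y/2)^2 = 4x^2 - 2xy + y^2/4   [differs from x^2 - 2xy + y^2: not invariant]
(D) x - y  ->  (-2x) - (-y/2) = -2x + y/2   [differs from x - y: not invariant]

Only option (B), xy, is unchanged by the transformation.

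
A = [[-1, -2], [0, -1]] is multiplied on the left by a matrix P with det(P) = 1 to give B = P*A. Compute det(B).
1

By the multiplicative property of determinants, det(B) = det(P*A) = det(P) * det(A) = det(A),
so the determinant is invariant under multiplication by any determinant-1 matrix; we just need det(A).

det(A) = (-1)(-1) - (-2)(0) = 1 - 0 = 1

Therefore det(B) = 1 * 1 = 1.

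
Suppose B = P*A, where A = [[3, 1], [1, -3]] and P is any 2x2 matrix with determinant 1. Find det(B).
-10

By the multiplicative property of determinants, det(B) = det(P*A) = det(P) * det(A) = det(A),
so the determinant is invariant under multiplication by any determinant-1 matrix; we just need det(A).

det(A) = (3)(-3) - (1)(1) = -9 - 1 = -10

Therefore det(B) = 1 * (-10) = -10.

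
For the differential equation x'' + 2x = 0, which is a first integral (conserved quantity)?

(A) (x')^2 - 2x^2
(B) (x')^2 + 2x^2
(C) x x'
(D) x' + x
B

A first integral I satisfies dI/dt = 0 along every solution. Differentiate each option and use the equation of motion:
(A) d/dt[(x')^2 - 2x^2] = 2x'x'' - 4x x' = -8x x', not identically 0
(B) d/dt[(x')^2 + 2x^2] = 2x'x'' + 4x x' = 2x'(-2x) + 4x x' = 0
(C) d/dt[x x'] = (x')^2 + x x'' = (x')^2 - 2x^2, not identically 0
(D) d/dt[x' + x] = x'' + x' = -2x + x', not identically 0

Only (B) has zero time-derivative. So the energy-like quantity (x')^2 + 2x^2 is the first integral.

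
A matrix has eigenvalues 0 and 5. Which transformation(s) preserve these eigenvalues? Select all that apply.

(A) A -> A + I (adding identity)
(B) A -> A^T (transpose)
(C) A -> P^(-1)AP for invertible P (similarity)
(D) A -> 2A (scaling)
B and C

Eigenvalues are preserved by:
1. Similarity transformations: A -> P^(-1)AP (same characteristic polynomial)
2. Transpose: A^T has the same eigenvalues as A

Eigenvalues are NOT preserved by:
- Adding identity: eigenvalues become 0+1, 5+1
- Scaling: eigenvalues become 0, 10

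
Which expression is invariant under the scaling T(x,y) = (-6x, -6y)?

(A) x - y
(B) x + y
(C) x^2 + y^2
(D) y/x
D

Under the uniform scaling T(x,y) = (-6x, -6y):
Substitute the transformed coordinates into each option and compare with the original:
(A) x - y  ->  (-6x) - (-6y) = -6x + 6y   [differs from x - y: not invariant]
(B) x + y  ->  (-6x) + (-6y) = -6x - 6y   [differs from x + y: not invariant]
(C) x^2 + y^2  ->  (-6x)^2 + (-6y)^2 = 36x^2 + 36y^2   [differs from x^2 + y^2: not invariant]
(D) y/x  ->  (-6y)/(-6x) = y/x   [equals y/x: invariant]

Only option (D), y/x, is unchanged by the transformation.
The common factor -6 cancels in a ratio of coordinates, while sums, products and sums of squares pick up factors of -6 or 36.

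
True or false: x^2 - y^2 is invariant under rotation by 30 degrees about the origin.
False

Applying rotation by 30 degrees: x' = x*cos(30 degrees) - y*sin(30 degrees) = sqrt(3)x/2 - y/2, y' = x*sin(30 degrees) + y*cos(30 degrees) = x/2 + sqrt(3)y/2

Substituting into x^2 - y^2:
(sqrt(3)x/2 - y/2)^2 - (x/2 + sqrt(3)y/2)^2
= x^2/2 - sqrt(3)xy - y^2/2

This differs from the original expression x^2 - y^2, so it is NOT invariant.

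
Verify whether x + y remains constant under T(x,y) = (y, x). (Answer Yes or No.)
Yes

Substitute T(x,y) = (y, x) into the expression and compare with the original.

Original: x + y
After applying T: (y) + (x) = x + y

This is identical to the original x + y, so the expression is invariant.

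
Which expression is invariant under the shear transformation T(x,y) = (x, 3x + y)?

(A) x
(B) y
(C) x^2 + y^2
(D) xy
A

Under the shear T(x,y) = (x, 3x + y):
Substitute the transformed coordinates into each option and compare with the original:
(A) x  ->  (x) = x   [equals x: invariant]
(B) y  ->  (3x + y) = 3x + y   [differs from y: not invariant]
(C) x^2 + y^2  ->  (x)^2 + (3x + y)^2 = 10x^2 + 6xy + y^2   [differs from x^2 + y^2: not invariant]
(D) xy  ->  (x)(3x + y) = 3x^2 + xy   [differs from xy: not invariant]

Only option (A), x, is unchanged by the transformation.
A vertical shear moves points parallel to the y-axis, so the x-coordinate (and any function of x alone) is unchanged.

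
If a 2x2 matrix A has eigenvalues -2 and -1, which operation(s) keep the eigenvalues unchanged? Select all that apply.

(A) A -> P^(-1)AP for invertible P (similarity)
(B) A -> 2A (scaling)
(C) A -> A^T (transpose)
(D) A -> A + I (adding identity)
A and C

Eigenvalues are preserved by:
1. Similarity transformations: A -> P^(-1)AP (same characteristic polynomial)
2. Transpose: A^T has the same eigenvalues as A

Eigenvalues are NOT preserved by:
- Adding identity: eigenvalues become -2+1, -1+1
- Scaling: eigenvalues become -4, -2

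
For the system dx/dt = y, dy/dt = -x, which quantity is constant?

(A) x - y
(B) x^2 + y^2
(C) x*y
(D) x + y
B

A first integral I satisfies dI/dt = 0 along every solution. Differentiate each option and use the equation of motion:
(A) d/dt[x - y] = y - (-x) = x + y, not identically 0
(B) d/dt[x^2 + y^2] = 2x*dx/dt + 2y*dy/dt = 2x*y + 2y*(-x) = 0
(C) d/dt[x*y] = (dx/dt)y + x(dy/dt) = y^2 - x^2, not identically 0
(D) d/dt[x + y] = y + (-x) = y - x, not identically 0

Only (B) has zero time-derivative. So x^2 + y^2 (the squared radius; trajectories are circles) is the conserved quantity.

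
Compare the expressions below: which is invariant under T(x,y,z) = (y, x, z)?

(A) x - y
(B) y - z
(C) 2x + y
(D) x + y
D

Apply T(x,y,z) = (y, x, z) to each option, i.e. replace (x, y, z) by the transformed coordinates.
Substitute the transformed coordinates into each option and compare with the original:
(A) x - y  ->  (y) - (x) = -x + y   [differs from x - y: not invariant]
(B) y - z  ->  (x) - (z) = x - z   [differs from y - z: not invariant]
(C) 2x + y  ->  2(y) + (x) = x + 2y   [differs from 2x + y: not invariant]
(D) x + y  ->  (y) + (x) = x + y   [equals x + y: invariant]

Only option (D), x + y, is unchanged by the transformation.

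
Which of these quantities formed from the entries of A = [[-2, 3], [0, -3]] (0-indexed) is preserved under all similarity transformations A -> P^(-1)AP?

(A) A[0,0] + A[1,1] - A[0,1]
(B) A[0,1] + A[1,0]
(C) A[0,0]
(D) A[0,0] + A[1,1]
D

A[0,0] + A[1,1] is the trace of A. By the cyclic property of the trace, tr(P^(-1)AP) = tr(APP^(-1)) = tr(A), so it is the same for every matrix similar to A.

The other combinations are not similarity invariants. For example, take P = [[2, 1], [1, 1]] (det P = 1), so P^(-1) = [[1, -1], [-1, 2]] and
B = P^(-1)AP = [[2, 4], [-5, -7]].
Evaluating each option on A and on B:
(A) A[0,0] + A[1,1] - A[0,1]: -8 for A, -9 for B -> changes
(B) A[0,1] + A[1,0]: 3 for A, -1 for B -> changes
(C) A[0,0]: -2 for A, 2 for B -> changes
(D) A[0,0] + A[1,1]: -5 for A, -5 for B -> unchanged

Only (D) A[0,0] + A[1,1] = -5 survives (and it does so for every P, not just this one), so it is the invariant.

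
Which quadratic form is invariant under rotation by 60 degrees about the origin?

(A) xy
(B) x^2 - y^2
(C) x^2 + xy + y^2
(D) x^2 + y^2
D

Rotation by 60 degrees sends (x, y) to (x/2 - sqrt(3)y/2, sqrt(3)x/2 + y/2).
Substitute the transformed coordinates into each option and compare with the original:
(A) xy  ->  (x/2 - sqrt(3)y/2)(sqrt(3)x/2 + y/2) = sqrt(3)x^2/4 - xy/2 - sqrt(3)y^2/4   [differs from xy: not invariant]
(B) x^2 - y^2  ->  (x/2 - sqrt(3)y/2)^2 - (sqrt(3)x/2 + y/2)^2 = -x^2/2 - sqrt(3)xy + y^2/2   [differs from x^2 - y^2: not invariant]
(C) x^2 + xy + y^2  ->  (x/2 - sqrt(3)y/2)^2 + (x/2 - sqrt(3)y/2)(sqrt(3)x/2 + y/2) + (sqrt(3)x/2 + y/2)^2 = sqrt(3)x^2/4 + x^2 - xy/2 - sqrt(3)y^2/4 + y^2   [differs from x^2 + xy + y^2: not invariant]
(D) x^2 + y^2  ->  (x/2 - sqrt(3)y/2)^2 + (sqrt(3)x/2 + y/2)^2 = x^2 + y^2   [equals x^2 + y^2: invariant]

Only option (D), x^2 + y^2, is unchanged by the transformation.
x^2 + y^2 is the squared distance from the origin, which rotations preserve.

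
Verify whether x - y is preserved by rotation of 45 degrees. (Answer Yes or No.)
No

Applying rotation by 45 degrees: x' = x*cos(45 degrees) - y*sin(45 degrees) = sqrt(2)x/2 - sqrt(2)y/2, y' = x*sin(45 degrees) + y*cos(45 degrees) = sqrt(2)x/2 + sqrt(2)y/2

Substituting into x - y:
(sqrt(2)x/2 - sqrt(2)y/2) - (sqrt(2)x/2 + sqrt(2)y/2)
= -sqrt(2)y

This differs from the original expression x - y, so it is NOT invariant.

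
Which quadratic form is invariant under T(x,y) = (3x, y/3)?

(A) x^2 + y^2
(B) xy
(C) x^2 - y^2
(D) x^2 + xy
B

T multiplies x by 3 and divides y by 3.
Substitute the transformed coordinates into each option and compare with the original:
(A) x^2 + y^2  ->  (3x)^2 + (y/3)^2 = 9x^2 + y^2/9   [differs from x^2 + y^2: not invariant]
(B) xy  ->  (3x)(y/3) = xy   [equals xy: invariant]
(C) x^2 - y^2  ->  (3x)^2 - (y/3)^2 = 9x^2 - y^2/9   [differs from x^2 - y^2: not invariant]
(D) x^2 + xy  ->  (3x)^2 + (3x)(y/3) = 9x^2 + xy   [differs from x^2 + xy: not invariant]

Only option (B), xy, is unchanged by the transformation.
The factors 3 and 1/3 cancel only in the pure product xy.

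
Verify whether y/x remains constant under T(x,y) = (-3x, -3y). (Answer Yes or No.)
Yes

Substitute T(x,y) = (-3x, -3y) into the expression and compare with the original.

Original: y/x
After applying T: (-3y)/(-3x) = y/x

This is identical to the original y/x, so the expression is invariant.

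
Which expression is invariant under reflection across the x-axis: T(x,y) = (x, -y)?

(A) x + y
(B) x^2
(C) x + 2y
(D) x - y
B

The map is reflection across the x-axis: T(x,y) = (x, -y).
Substitute the transformed coordinates into each option and compare with the original:
(A) x + y  ->  (x) + (-y) = x - y   [differs from x + y: not invariant]
(B) x^2  ->  (x)^2 = x^2   [equals x^2: invariant]
(C) x + 2y  ->  (x) + 2(-y) = x - 2y   [differs from x + 2y: not invariant]
(D) x - y  ->  (x) - (-y) = x + y   [differs from x - y: not invariant]

Only option (B), x^2, is unchanged by the transformation.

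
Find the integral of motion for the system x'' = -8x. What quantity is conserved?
E = (x')^2 + 8x^2

Multiply the equation by x':
x' * x'' = -8x * x'
The left side is d/dt[(x')^2/2] and the right side is d/dt[-8x^2/2], so
d/dt[(x')^2/2 + 8x^2/2] = 0, i.e. (x')^2/2 + 8x^2/2 = constant.
Multiplying by 2, the integral of motion is E = (x')^2 + 8x^2.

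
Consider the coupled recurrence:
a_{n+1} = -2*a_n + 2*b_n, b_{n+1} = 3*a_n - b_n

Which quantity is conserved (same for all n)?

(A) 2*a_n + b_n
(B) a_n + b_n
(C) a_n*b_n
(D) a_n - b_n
B

Replace a_n by a_{n+1} = -2*a_n + 2*b_n and b_n by b_{n+1} = 3*a_n - b_n in each option and simplify:
(A) 2*a_n + b_n  ->  2*(-2*a_n + 2*b_n) + (3*a_n - b_n) = -a_n + 3*b_n   [not conserved]
(B) a_n + b_n  ->  (-2*a_n + 2*b_n) + (3*a_n - b_n) = a_n + b_n   [conserved]
(C) a_n*b_n  ->  (-2*a_n + 2*b_n)*(3*a_n - b_n) = -6*a_n^2 + 8*a_n*b_n - 2*b_n^2   [not conserved]
(D) a_n - b_n  ->  (-2*a_n + 2*b_n) - (3*a_n - b_n) = -5*a_n + 3*b_n   [not conserved]

Only (B) a_n + b_n returns to itself after one step, so it is the conserved quantity.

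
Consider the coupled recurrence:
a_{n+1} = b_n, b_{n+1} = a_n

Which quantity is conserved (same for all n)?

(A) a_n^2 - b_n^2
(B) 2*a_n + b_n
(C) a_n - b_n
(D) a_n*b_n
D

Replace a_n by a_{n+1} = b_n and b_n by b_{n+1} = a_n in each option and simplify:
(A) a_n^2 - b_n^2  ->  (b_n)^2 - (a_n)^2 = -a_n^2 + b_n^2   [not conserved]
(B) 2*a_n + b_n  ->  2*(b_n) + (a_n) = a_n + 2*b_n   [not conserved]
(C) a_n - b_n  ->  (b_n) - (a_n) = -a_n + b_n   [not conserved]
(D) a_n*b_n  ->  (b_n)*(a_n) = a_n*b_n   [conserved]

Only (D) a_n*b_n returns to itself after one step, so it is the conserved quantity.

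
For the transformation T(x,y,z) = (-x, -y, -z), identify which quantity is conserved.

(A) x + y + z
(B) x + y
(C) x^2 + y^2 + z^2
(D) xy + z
C

Apply T(x,y,z) = (-x, -y, -z) to each option, i.e. replace (x, y, z) by the transformed coordinates.
Substitute the transformed coordinates into each option and compare with the original:
(A) x + y + z  ->  (-x) + (-y) + (-z) = -x - y - z   [differs from x + y + z: not invariant]
(B) x + y  ->  (-x) + (-y) = -x - y   [differs from x + y: not invariant]
(C) x^2 + y^2 + z^2  ->  (-x)^2 + (-y)^2 + (-z)^2 = x^2 + y^2 + z^2   [equals x^2 + y^2 + z^2: invariant]
(D) xy + z  ->  (-x)(-y) + (-z) = xy - z   [differs from xy + z: not invariant]

Only option (C), x^2 + y^2 + z^2, is unchanged by the transformation.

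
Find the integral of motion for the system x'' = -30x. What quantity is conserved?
E = (x')^2 + 30x^2

Multiply the equation by x':
x' * x'' = -30x * x'
The left side is d/dt[(x')^2/2] and the right side is d/dt[-30x^2/2], so
d/dt[(x')^2/2 + 30x^2/2] = 0, i.e. (x')^2/2 + 30x^2/2 = constant.
Multiplying by 2, the integral of motion is E = (x')^2 + 30x^2.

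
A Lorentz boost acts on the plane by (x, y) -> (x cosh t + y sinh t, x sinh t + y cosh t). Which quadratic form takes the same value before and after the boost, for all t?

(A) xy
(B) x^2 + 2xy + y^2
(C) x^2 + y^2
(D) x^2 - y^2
D

Write x' = x cosh t + y sinh t, y' = x sinh t + y cosh t and substitute into each option:
(A) xy: (x cosh t + y sinh t)(x sinh t + y cosh t) = xy(cosh^2 t + sinh^2 t) + (x^2 + y^2) sinh t cosh t = xy cosh 2t + (x^2 + y^2)(sinh 2t)/2   [not invariant for t != 0]
(B) x^2 + 2xy + y^2: (x' + y')^2 with x' + y' = (x + y)(cosh t + sinh t) = (x + y)e^t, so it becomes (x + y)^2 e^(2t)   [not invariant for t != 0]
(C) x^2 + y^2: (x cosh t + y sinh t)^2 + (x sinh t + y cosh t)^2 = (x^2 + y^2)(cosh^2 t + sinh^2 t) + 4xy sinh t cosh t = (x^2 + y^2) cosh 2t + 2xy sinh 2t   [not invariant for t != 0]
(D) x^2 - y^2: (x cosh t + y sinh t)^2 - (x sinh t + y cosh t)^2 = x^2(cosh^2 t - sinh^2 t) + 2xy(cosh t sinh t - sinh t cosh t) + y^2(sinh^2 t - cosh^2 t) = x^2 - y^2   [invariant, using cosh^2 t - sinh^2 t = 1]

Only (D) x^2 - y^2 is unchanged; it is the Minkowski form preserved by Lorentz boosts, just as x^2 + y^2 is preserved by ordinary rotations.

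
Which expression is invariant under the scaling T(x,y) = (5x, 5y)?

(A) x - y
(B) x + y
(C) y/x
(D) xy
C

Under the uniform scaling T(x,y) = (5x, 5y):
Substitute the transformed coordinates into each option and compare with the original:
(A) x - y  ->  (5x) - (5y) = 5x - 5y   [differs from x - y: not invariant]
(B) x + y  ->  (5x) + (5y) = 5x + 5y   [differs from x + y: not invariant]
(C) y/x  ->  (5y)/(5x) = y/x   [equals y/x: invariant]
(D) xy  ->  (5x)(5y) = 25xy   [differs from xy: not invariant]

Only option (C), y/x, is unchanged by the transformation.
The common factor 5 cancels in a ratio of coordinates, while sums, products and sums of squares pick up factors of 5 or 25.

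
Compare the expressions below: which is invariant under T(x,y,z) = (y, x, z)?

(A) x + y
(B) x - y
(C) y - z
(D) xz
A

Apply T(x,y,z) = (y, x, z) to each option, i.e. replace (x, y, z) by the transformed coordinates.
Substitute the transformed coordinates into each option and compare with the original:
(A) x + y  ->  (y) + (x) = x + y   [equals x + y: invariant]
(B) x - y  ->  (y) - (x) = -x + y   [differs from x - y: not invariant]
(C) y - z  ->  (x) - (z) = x - z   [differs from y - z: not invariant]
(D) xz  ->  (y)(z) = yz   [differs from xz: not invariant]

Only option (A), x + y, is unchanged by the transformation.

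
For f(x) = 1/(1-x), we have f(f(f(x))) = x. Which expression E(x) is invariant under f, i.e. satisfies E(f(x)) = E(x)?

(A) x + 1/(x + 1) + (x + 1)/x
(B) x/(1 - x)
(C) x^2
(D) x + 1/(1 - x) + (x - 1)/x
D

Replace x by f(x) = 1/(1 - x) in each option and simplify. As a quick numerical cross-check, also compare E(3) with E(f(3)) = E(-1/2).

(A) x + 1/(x + 1) + (x + 1)/x  ->  (1/(1 - x)) + 1/((1/(1 - x)) + 1) + ((1/(1 - x)) + 1)/(1/(1 - x)) = (-x^3 + 6x^2 - 11x + 7)/(x^2 - 3x + 2); check: E(3) = 55/12 but E(-1/2) = 1/2.   [not invariant]
(B) x/(1 - x)  ->  (1/(1 - x))/(1 - (1/(1 - x))) = -1/x; check: E(3) = -3/2 but E(-1/2) = -1/3.   [not invariant]
(C) x^2  ->  (1/(1 - x))^2 = (x - 1)^(-2); check: E(3) = 9 but E(-1/2) = 1/4.   [not invariant]
(D) x + 1/(1 - x) + (x - 1)/x  ->  (1/(1 - x)) + 1/(1 - (1/(1 - x))) + ((1/(1 - x)) - 1)/(1/(1 - x)), which simplifies back to x + 1/(1 - x) + (x - 1)/x; check: E(3) = 19/6, E(-1/2) = 19/6.   [invariant]

Only (D) is unchanged. Indeed f(f(x)) = 1/(1 - 1/(1-x)) = (1-x)/(-x) = (x-1)/x, so E(x) = x + f(x) + f(f(x)) is the sum over the whole 3-cycle; applying f just permutes the three terms cyclically (x -> f(x) -> f(f(x)) -> x), leaving the sum unchanged.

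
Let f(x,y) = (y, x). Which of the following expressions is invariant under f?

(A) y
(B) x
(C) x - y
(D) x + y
D

For f(x,y) = (y, x):
After applying f: x' = y, y' = x. So x' + y' = y + x = x + y.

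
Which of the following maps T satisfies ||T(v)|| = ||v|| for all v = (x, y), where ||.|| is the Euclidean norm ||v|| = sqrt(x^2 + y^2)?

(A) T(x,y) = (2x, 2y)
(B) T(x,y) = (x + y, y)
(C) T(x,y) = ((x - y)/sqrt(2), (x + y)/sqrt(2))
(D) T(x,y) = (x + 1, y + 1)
C

A transformation preserves a norm if ||T(v)|| = ||v|| for every v; a single vector where the norm changes rules an option out.

(A) T(x,y) = (2x, 2y): v = (1, 0) has norm sqrt((1)^2 + (0)^2) = 1, but T(v) = (2, 0) has norm 2 -- not preserved.
(B) T(x,y) = (x + y, y): v = (0, 1) has norm sqrt((0)^2 + (1)^2) = 1, but T(v) = (1, 1) has norm sqrt(2) -- not preserved.
(C) T(x,y) = ((x - y)/sqrt(2), (x + y)/sqrt(2)): preserves the norm -- it is an orthogonal map (a rotation/reflection), and (sqrt(2)(x - y)/2)^2 + (sqrt(2)(x + y)/2)^2 simplifies to x^2 + y^2.
(D) T(x,y) = (x + 1, y + 1): v = (1, 0) has norm sqrt((1)^2 + (0)^2) = 1, but T(v) = (2, 1) has norm sqrt(5) -- not preserved.

Therefore the answer is (C).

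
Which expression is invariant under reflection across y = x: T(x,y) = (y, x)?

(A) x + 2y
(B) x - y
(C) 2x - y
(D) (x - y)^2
D

The map is reflection across y = x: T(x,y) = (y, x).
Substitute the transformed coordinates into each option and compare with the original:
(A) x + 2y  ->  (y) + 2(x) = 2x + y   [differs from x + 2y: not invariant]
(B) x - y  ->  (y) - (x) = -x + y   [differs from x - y: not invariant]
(C) 2x - y  ->  2(y) - (x) = -x + 2y   [differs from 2x - y: not invariant]
(D) (x - y)^2  ->  ((y) - (x))^2 = x^2 - 2xy + y^2   [equals (x - y)^2: invariant]

Only option (D), (x - y)^2, is unchanged by the transformation.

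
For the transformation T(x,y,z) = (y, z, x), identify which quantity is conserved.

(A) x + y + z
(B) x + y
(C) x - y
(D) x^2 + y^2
A

Apply T(x,y,z) = (y, z, x) to each option, i.e. replace (x, y, z) by the transformed coordinates.
Substitute the transformed coordinates into each option and compare with the original:
(A) x + y + z  ->  (y) + (z) + (x) = x + y + z   [equals x + y + z: invariant]
(B) x + y  ->  (y) + (z) = y + z   [differs from x + y: not invariant]
(C) x - y  ->  (y) - (z) = y - z   [differs from x - y: not invariant]
(D) x^2 + y^2  ->  (y)^2 + (z)^2 = y^2 + z^2   [differs from x^2 + y^2: not invariant]

Only option (A), x + y + z, is unchanged by the transformation.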